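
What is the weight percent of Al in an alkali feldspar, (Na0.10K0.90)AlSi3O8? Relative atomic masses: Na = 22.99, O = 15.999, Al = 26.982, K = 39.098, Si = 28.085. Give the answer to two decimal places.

M((Na0.10K0.90)AlSi3O8) = 276.716 g/mol.
Al contributes 1 × 26.982 = 26.982 g per mole.
26.982/276.716 = 0.0975 → 9.75%.

9.75 wt%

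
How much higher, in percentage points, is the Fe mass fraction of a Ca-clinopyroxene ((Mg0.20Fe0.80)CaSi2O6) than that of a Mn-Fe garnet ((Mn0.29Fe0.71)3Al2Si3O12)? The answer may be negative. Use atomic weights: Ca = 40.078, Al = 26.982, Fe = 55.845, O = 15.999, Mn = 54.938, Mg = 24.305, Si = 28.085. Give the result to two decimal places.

-5.46 percentage points

M((Mg0.20Fe0.80)CaSi2O6) = 241.779 g/mol, so wt% Fe = 44.676/241.779 × 100 = 18.48%.
M((Mn0.29Fe0.71)3Al2Si3O12) = 496.953 g/mol, so wt% Fe = 118.950/496.953 × 100 = 23.94%.
18.48 − 23.94 = -5.46 pp.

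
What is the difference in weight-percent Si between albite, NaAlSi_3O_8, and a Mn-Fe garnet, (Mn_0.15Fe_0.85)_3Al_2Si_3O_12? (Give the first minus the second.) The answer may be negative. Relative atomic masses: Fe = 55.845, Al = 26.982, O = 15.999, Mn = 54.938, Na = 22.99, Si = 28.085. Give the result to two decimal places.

15.19 percentage points

M(NaAlSi_3O_8) = 262.219 g/mol, so wt% Si = 84.255/262.219 × 100 = 32.13%.
M((Mn_0.15Fe_0.85)_3Al_2Si_3O_12) = 497.334 g/mol, so wt% Si = 84.255/497.334 × 100 = 16.94%.
32.13 − 16.94 = 15.19 pp.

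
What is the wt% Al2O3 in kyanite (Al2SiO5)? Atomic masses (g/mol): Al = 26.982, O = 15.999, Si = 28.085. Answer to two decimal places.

Formula mass = 162.044 g/mol.
2 Al → 1.0000 mol Al2O3 per formula unit; M(Al2O3) = 101.961, so Al2O3 mass = 101.961 g.
101.961/162.044 × 100 = 62.92 wt%.

62.92 wt%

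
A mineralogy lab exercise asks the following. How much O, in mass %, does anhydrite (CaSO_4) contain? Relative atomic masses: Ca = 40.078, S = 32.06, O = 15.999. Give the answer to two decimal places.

M(CaSO_4) = 136.134 g/mol.
O contributes 4 × 15.999 = 63.996 g per mole.
63.996/136.134 = 0.4701 → 47.01%.

47.01 mass %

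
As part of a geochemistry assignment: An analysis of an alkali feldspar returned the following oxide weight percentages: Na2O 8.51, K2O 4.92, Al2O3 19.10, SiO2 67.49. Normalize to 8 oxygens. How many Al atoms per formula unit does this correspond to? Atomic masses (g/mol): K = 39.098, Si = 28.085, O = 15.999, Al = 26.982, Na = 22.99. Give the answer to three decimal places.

8.51 wt% Na2O ÷ 61.979 g/mol = 0.13730 mol, giving 0.27460 Na and 0.13730 O.
4.92 wt% K2O ÷ 94.195 g/mol = 0.05223 mol, giving 0.10446 K and 0.05223 O.
19.10 wt% Al2O3 ÷ 101.961 g/mol = 0.18733 mol, giving 0.37466 Al and 0.56199 O.
67.49 wt% SiO2 ÷ 60.083 g/mol = 1.12328 mol, giving 1.12328 Si and 2.24656 O.
Oxygen sums to 2.99808; scaling by 8/2.99808 = 2.66837 puts the formula on 8 O.
Al: 0.37466 × 2.66837 = 1.000 atoms per formula unit.

1.000 Al apfu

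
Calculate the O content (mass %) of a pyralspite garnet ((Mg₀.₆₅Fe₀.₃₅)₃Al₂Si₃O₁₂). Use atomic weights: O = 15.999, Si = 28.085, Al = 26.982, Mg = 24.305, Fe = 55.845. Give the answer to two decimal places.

44.01 mass %

Molar mass of (Mg₀.₆₅Fe₀.₃₅)₃Al₂Si₃O₁₂: 1.95×24.305 + 1.05×55.845 + 2×26.982 + 3×28.085 + 12×15.999 = 436.239 g/mol.
Mass of O per formula unit: 12 × 15.999 = 191.988 g.
Weight fraction O = 191.988 / 436.239 = 0.4401.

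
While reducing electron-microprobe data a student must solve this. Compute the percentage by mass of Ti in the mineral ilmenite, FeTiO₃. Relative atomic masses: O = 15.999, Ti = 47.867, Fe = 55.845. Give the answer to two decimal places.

31.55 mass %

M(FeTiO₃) = 151.709 g/mol.
Ti contributes 1 × 47.867 = 47.867 g per mole.
47.867/151.709 = 0.3155 → 31.55%.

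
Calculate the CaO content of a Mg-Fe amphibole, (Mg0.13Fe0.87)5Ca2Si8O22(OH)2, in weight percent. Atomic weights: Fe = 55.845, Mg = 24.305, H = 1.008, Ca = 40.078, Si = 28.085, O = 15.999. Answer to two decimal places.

11.81 wt%

Molar mass of (Mg0.13Fe0.87)5Ca2Si8O22(OH)2 = 0.65×24.305 + 4.35×55.845 + 2×40.078 + 8×28.085 + 24×15.999 + 2×1.008 = 949.552 g/mol.
Each formula unit contains 2 Ca, equivalent to 2/1 = 2.0000 mol CaO.
M(CaO) = 1×40.078 + 1×15.999 = 56.077 g/mol.
Mass of CaO per formula unit = 2.0000 × 56.077 = 112.154 g.
CaO wt% = 112.154 / 949.552 × 100 = 11.81%.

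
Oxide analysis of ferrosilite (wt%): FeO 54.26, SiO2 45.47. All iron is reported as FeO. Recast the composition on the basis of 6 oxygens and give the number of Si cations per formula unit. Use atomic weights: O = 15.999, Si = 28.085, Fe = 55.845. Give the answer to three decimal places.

2.001 Si apfu

FeO (M=71.844): mol = 0.75525; Fe = 0.75525, O = 0.75525.
SiO2 (M=60.083): mol = 0.75679; Si = 0.75679, O = 1.51358.
ΣO = 2.26883; factor = 6/ΣO = 2.64453.
Si apfu = 0.75679 × 2.64453 = 2.001.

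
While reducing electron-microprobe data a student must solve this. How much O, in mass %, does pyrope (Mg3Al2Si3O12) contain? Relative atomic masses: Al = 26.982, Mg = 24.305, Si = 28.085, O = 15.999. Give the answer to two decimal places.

M(Mg3Al2Si3O12) = 403.122 g/mol.
O contributes 12 × 15.999 = 191.988 g per mole.
191.988/403.122 = 0.4763 → 47.63%.

47.63 mass %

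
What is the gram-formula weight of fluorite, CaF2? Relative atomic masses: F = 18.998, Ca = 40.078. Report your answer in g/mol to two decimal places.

78.07 g/mol

Ca: 1 × 40.078 = 40.0780
F: 2 × 18.998 = 37.9960
Summing the contributions gives the formula mass.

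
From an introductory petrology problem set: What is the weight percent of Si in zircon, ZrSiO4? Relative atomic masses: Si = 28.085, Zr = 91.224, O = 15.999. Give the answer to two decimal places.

15.32 mass %

M(ZrSiO4) = 183.305 g/mol.
Si contributes 1 × 28.085 = 28.085 g per mole.
28.085/183.305 = 0.1532 → 15.32%.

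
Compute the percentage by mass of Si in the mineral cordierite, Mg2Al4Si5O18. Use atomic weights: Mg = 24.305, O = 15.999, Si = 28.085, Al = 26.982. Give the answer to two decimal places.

Formula mass = 2×24.305 + 4×26.982 + 5×28.085 + 18×15.999 = 584.945 g/mol, of which 140.425 g is Si.
So Si makes up 140.425/584.945 = 0.2401 of the mass, i.e. 24.01%.

24.01 weight percent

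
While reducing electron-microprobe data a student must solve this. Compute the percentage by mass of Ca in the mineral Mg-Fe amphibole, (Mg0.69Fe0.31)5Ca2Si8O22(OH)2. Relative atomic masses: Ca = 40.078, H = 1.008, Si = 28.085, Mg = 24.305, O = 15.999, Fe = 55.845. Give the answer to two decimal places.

9.31 weight percent

M((Mg0.69Fe0.31)5Ca2Si8O22(OH)2) = 861.240 g/mol.
Ca contributes 2 × 40.078 = 80.156 g per mole.
80.156/861.240 = 0.0931 → 9.31%.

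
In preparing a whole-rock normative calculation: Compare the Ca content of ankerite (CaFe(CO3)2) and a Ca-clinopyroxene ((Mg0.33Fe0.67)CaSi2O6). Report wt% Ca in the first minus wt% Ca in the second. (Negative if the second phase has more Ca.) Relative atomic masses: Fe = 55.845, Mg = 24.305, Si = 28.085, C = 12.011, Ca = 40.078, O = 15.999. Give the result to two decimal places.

First mineral: 40.078 g Ca in 215.939 g formula = 18.56 wt% Ca.
Second mineral: 40.078 g Ca in 237.679 g formula = 16.86 wt% Ca.
18.56% − 16.86% gives a difference of 1.70 percentage points.

1.70 percentage points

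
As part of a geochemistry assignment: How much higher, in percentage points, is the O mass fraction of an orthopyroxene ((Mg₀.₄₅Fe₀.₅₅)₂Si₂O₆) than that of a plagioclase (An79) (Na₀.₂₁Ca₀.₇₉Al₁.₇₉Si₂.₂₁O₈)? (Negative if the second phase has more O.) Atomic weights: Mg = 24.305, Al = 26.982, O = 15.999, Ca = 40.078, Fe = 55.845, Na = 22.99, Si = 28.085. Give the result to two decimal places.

-5.80 percentage points

M((Mg₀.₄₅Fe₀.₅₅)₂Si₂O₆) = 235.468 g/mol, so wt% O = 95.994/235.468 × 100 = 40.77%.
M(Na₀.₂₁Ca₀.₇₉Al₁.₇₉Si₂.₂₁O₈) = 274.847 g/mol, so wt% O = 127.992/274.847 × 100 = 46.57%.
40.77 − 46.57 = -5.80 pp.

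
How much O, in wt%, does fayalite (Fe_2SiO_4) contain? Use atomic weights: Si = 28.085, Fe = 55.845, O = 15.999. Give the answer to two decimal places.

M(Fe_2SiO_4) = 203.771 g/mol.
O contributes 4 × 15.999 = 63.996 g per mole.
63.996/203.771 = 0.3141 → 31.41%.

31.41 wt%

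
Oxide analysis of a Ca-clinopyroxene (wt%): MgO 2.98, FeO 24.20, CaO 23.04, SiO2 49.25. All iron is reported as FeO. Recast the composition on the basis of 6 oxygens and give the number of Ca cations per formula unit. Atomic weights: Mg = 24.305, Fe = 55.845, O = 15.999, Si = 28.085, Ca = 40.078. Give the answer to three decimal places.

1.002 Ca apfu

MgO (M=40.304): mol = 0.07394; Mg = 0.07394, O = 0.07394.
FeO (M=71.844): mol = 0.33684; Fe = 0.33684, O = 0.33684.
CaO (M=56.077): mol = 0.41086; Ca = 0.41086, O = 0.41086.
SiO2 (M=60.083): mol = 0.81970; Si = 0.81970, O = 1.63940.
ΣO = 2.46104; factor = 6/ΣO = 2.43799.
Ca apfu = 0.41086 × 2.43799 = 1.002.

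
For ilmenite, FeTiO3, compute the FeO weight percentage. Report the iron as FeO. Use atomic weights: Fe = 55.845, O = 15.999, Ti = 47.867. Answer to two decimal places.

47.36 wt%

Molar mass of FeTiO3 = 1*55.845 + 1*47.867 + 3*15.999 = 151.709 g/mol.
Each formula unit contains 1 Fe, equivalent to 1/1 = 1.0000 mol FeO.
M(FeO) = 1×55.845 + 1×15.999 = 71.844 g/mol.
Mass of FeO per formula unit = 1.0000 × 71.844 = 71.844 g.
FeO wt% = 71.844 / 151.709 × 100 = 47.36%.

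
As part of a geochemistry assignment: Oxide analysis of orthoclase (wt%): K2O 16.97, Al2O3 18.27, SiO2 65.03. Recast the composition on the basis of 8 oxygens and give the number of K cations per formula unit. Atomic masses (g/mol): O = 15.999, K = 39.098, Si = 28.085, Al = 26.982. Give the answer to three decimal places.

1.000 K apfu

K2O: 16.97/94.195 = 0.18016 mol → 0.36032 mol K, 0.18016 mol O.
Al2O3: 18.27/101.961 = 0.17919 mol → 0.35838 mol Al, 0.53757 mol O.
SiO2: 65.03/60.083 = 1.08234 mol → 1.08234 mol Si, 2.16468 mol O.
Total oxygen = 2.88241 mol. Normalization factor = 8/2.88241 = 2.77546.
K per 8 O = 0.36032 × 2.77546 = 1.000.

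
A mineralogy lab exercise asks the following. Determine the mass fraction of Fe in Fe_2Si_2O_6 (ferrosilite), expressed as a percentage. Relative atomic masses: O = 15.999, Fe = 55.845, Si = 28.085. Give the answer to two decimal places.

42.33 weight percent

M(Fe_2Si_2O_6) = 263.854 g/mol.
Fe contributes 2 × 55.845 = 111.690 g per mole.
111.690/263.854 = 0.4233 → 42.33%.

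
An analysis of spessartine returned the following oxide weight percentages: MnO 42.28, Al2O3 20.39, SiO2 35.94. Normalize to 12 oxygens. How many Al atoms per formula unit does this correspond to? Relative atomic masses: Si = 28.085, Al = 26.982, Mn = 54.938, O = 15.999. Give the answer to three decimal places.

2.006 Al apfu

MnO (M=70.937): mol = 0.59602; Mn = 0.59602, O = 0.59602.
Al2O3 (M=101.961): mol = 0.19998; Al = 0.39996, O = 0.59994.
SiO2 (M=60.083): mol = 0.59817; Si = 0.59817, O = 1.19634.
ΣO = 2.39230; factor = 12/ΣO = 5.01609.
Al apfu = 0.39996 × 5.01609 = 2.006.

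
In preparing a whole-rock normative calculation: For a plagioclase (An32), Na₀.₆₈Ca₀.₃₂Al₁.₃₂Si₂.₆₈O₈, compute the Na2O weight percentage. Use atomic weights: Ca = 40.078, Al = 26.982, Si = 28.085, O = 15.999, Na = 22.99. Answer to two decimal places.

Formula mass = 267.334 g/mol.
0.68 Na → 0.3400 mol Na2O per formula unit; M(Na2O) = 61.979, so Na2O mass = 21.073 g.
21.073/267.334 × 100 = 7.88 wt%.

7.88 wt%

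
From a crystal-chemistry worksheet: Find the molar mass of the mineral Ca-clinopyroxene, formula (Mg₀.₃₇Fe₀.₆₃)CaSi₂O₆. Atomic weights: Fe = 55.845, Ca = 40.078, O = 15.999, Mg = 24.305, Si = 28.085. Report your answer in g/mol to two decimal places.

236.42 g/mol

M = 0.37×24.305 + 0.63×55.845 + 1×40.078 + 2×28.085 + 6×15.999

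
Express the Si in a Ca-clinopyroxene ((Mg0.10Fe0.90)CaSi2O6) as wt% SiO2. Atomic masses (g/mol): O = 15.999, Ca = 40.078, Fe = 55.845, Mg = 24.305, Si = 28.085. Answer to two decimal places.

Molar mass of (Mg0.10Fe0.90)CaSi2O6 = 0.10×24.305 + 0.90×55.845 + 1×40.078 + 2×28.085 + 6×15.999 = 244.933 g/mol.
Each formula unit contains 2 Si, equivalent to 2/1 = 2.0000 mol SiO2.
M(SiO2) = 1×28.085 + 2×15.999 = 60.083 g/mol.
Mass of SiO2 per formula unit = 2.0000 × 60.083 = 120.166 g.
SiO2 wt% = 120.166 / 244.933 × 100 = 49.06%.

49.06 wt%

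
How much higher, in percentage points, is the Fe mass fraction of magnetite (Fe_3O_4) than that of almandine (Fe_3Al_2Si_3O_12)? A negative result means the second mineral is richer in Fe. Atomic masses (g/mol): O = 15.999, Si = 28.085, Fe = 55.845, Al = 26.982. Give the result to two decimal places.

38.70 percentage points

Fe in Fe_3O_4: molar mass 231.531 g/mol; 3×55.845 = 167.535 g → 72.36 wt%.
Fe in Fe_3Al_2Si_3O_12: molar mass 497.742 g/mol; 3×55.845 = 167.535 g → 33.66 wt%.
Difference = 72.36 − 33.66 = 38.70 percentage points.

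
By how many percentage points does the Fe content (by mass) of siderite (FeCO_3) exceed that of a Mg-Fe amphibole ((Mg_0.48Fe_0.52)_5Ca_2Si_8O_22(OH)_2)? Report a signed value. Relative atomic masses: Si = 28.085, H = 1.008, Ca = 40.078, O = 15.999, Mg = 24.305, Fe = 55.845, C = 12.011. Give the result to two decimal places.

First mineral: 55.845 g Fe in 115.853 g formula = 48.20 wt% Fe.
Second mineral: 145.197 g Fe in 894.357 g formula = 16.23 wt% Fe.
48.20% − 16.23% gives a difference of 31.97 percentage points.

31.97 percentage points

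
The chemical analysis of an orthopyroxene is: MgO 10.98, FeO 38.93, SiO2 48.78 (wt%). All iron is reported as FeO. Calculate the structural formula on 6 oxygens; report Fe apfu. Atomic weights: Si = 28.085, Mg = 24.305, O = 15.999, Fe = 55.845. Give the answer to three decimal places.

MgO (M=40.304): mol = 0.27243; Mg = 0.27243, O = 0.27243.
FeO (M=71.844): mol = 0.54187; Fe = 0.54187, O = 0.54187.
SiO2 (M=60.083): mol = 0.81188; Si = 0.81188, O = 1.62376.
ΣO = 2.43806; factor = 6/ΣO = 2.46097.
Fe apfu = 0.54187 × 2.46097 = 1.334.

1.334 Fe apfu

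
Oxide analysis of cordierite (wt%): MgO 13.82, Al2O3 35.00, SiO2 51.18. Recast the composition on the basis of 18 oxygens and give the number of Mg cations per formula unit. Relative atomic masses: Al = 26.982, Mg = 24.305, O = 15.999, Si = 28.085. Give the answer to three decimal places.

MgO (M=40.304): mol = 0.34289; Mg = 0.34289, O = 0.34289.
Al2O3 (M=101.961): mol = 0.34327; Al = 0.68654, O = 1.02981.
SiO2 (M=60.083): mol = 0.85182; Si = 0.85182, O = 1.70364.
ΣO = 3.07634; factor = 18/ΣO = 5.85111.
Mg apfu = 0.34289 × 5.85111 = 2.006.

2.006 Mg apfu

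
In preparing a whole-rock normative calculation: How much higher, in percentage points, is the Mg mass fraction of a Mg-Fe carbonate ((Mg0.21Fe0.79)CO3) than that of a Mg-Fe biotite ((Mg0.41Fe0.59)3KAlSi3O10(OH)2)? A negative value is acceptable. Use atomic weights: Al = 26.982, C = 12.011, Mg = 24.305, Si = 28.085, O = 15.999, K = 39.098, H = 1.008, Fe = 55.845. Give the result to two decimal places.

-1.65 percentage points

M((Mg0.21Fe0.79)CO3) = 109.230 g/mol, so wt% Mg = 5.104/109.230 × 100 = 4.67%.
M((Mg0.41Fe0.59)3KAlSi3O10(OH)2) = 473.080 g/mol, so wt% Mg = 29.895/473.080 × 100 = 6.32%.
4.67 − 6.32 = -1.65 pp.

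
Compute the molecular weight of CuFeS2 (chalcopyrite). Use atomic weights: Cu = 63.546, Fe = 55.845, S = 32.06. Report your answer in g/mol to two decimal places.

183.51 g/mol

The formula mass is the sum 1×63.546 + 1×55.845 + 2×32.06.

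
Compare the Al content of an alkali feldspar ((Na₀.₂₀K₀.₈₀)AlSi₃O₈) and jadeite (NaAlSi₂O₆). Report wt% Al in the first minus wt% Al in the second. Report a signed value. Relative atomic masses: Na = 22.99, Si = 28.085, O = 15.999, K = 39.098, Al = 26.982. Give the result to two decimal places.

M((Na₀.₂₀K₀.₈₀)AlSi₃O₈) = 275.105 g/mol, so wt% Al = 26.982/275.105 × 100 = 9.81%.
M(NaAlSi₂O₆) = 202.136 g/mol, so wt% Al = 26.982/202.136 × 100 = 13.35%.
9.81 − 13.35 = -3.54 pp.

-3.54 percentage points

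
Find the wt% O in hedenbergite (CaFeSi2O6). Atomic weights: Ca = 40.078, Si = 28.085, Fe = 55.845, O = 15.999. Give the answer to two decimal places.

38.69 mass %

M(CaFeSi2O6) = 248.087 g/mol.
O contributes 6 × 15.999 = 95.994 g per mole.
95.994/248.087 = 0.3869 → 38.69%.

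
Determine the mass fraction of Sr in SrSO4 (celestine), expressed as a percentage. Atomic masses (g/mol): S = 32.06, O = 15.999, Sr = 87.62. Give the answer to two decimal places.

Molar mass of SrSO4: 1·87.62 + 1·32.06 + 4·15.999 = 183.676 g/mol.
Mass of Sr per formula unit: 1 × 87.62 = 87.620 g.
Weight fraction Sr = 87.620 / 183.676 = 0.4770.

47.70 mass %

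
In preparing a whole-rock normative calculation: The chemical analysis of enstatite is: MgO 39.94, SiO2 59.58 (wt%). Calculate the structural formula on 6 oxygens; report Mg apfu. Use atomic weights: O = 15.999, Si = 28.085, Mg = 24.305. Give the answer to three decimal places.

1.999 Mg apfu

39.94 wt% MgO ÷ 40.304 g/mol = 0.99097 mol, giving 0.99097 Mg and 0.99097 O.
59.58 wt% SiO2 ÷ 60.083 g/mol = 0.99163 mol, giving 0.99163 Si and 1.98326 O.
Oxygen sums to 2.97423; scaling by 6/2.97423 = 2.01733 puts the formula on 6 O.
Mg: 0.99097 × 2.01733 = 1.999 atoms per formula unit.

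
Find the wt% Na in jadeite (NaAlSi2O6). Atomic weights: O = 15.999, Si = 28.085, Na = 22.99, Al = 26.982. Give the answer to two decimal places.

11.37 wt%

M(NaAlSi2O6) = 202.136 g/mol.
Na contributes 1 × 22.99 = 22.990 g per mole.
22.990/202.136 = 0.1137 → 11.37%.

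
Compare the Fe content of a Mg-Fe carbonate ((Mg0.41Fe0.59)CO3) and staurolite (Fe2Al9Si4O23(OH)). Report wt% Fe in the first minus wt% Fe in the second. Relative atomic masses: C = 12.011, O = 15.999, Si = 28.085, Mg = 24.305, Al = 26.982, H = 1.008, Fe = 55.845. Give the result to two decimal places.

First mineral: 32.949 g Fe in 102.922 g formula = 32.01 wt% Fe.
Second mineral: 111.690 g Fe in 851.852 g formula = 13.11 wt% Fe.
32.01% − 13.11% gives a difference of 18.90 percentage points.

18.90 percentage points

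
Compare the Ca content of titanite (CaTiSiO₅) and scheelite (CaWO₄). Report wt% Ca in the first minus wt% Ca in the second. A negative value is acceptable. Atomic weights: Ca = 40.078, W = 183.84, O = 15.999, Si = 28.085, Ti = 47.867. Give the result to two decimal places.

6.53 percentage points

Ca in CaTiSiO₅: molar mass 196.025 g/mol; 1×40.078 = 40.078 g → 20.45 wt%.
Ca in CaWO₄: molar mass 287.914 g/mol; 1×40.078 = 40.078 g → 13.92 wt%.
Difference = 20.45 − 13.92 = 6.53 percentage points.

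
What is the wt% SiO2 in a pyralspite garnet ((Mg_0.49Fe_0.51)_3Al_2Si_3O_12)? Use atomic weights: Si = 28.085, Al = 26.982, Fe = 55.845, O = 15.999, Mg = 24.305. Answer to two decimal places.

39.93 wt%

Molar mass of (Mg_0.49Fe_0.51)_3Al_2Si_3O_12 = 1.47×24.305 + 1.53×55.845 + 2×26.982 + 3×28.085 + 12×15.999 = 451.378 g/mol.
Each formula unit contains 3 Si, equivalent to 3/1 = 3.0000 mol SiO2.
M(SiO2) = 1×28.085 + 2×15.999 = 60.083 g/mol.
Mass of SiO2 per formula unit = 3.0000 × 60.083 = 180.249 g.
SiO2 wt% = 180.249 / 451.378 × 100 = 39.93%.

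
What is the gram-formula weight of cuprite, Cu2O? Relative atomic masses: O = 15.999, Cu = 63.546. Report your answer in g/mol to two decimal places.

Cu: 2 × 63.546 = 127.0920
O: 1 × 15.999 = 15.9990
Summing the contributions gives the formula mass.

143.09 g/mol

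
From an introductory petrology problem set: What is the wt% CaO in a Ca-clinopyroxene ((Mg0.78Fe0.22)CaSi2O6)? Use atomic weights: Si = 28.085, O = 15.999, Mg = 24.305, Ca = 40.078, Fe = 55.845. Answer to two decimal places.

25.09 wt%

Formula mass = 223.486 g/mol.
1 Ca → 1.0000 mol CaO per formula unit; M(CaO) = 56.077, so CaO mass = 56.077 g.
56.077/223.486 × 100 = 25.09 wt%.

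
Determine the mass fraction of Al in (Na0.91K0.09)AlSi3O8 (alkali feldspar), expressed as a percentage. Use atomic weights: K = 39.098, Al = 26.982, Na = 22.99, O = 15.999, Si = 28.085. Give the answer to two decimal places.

Formula mass = 0.91·22.99 + 0.09·39.098 + 1·26.982 + 3·28.085 + 8·15.999 = 263.669 g/mol, of which 26.982 g is Al.
So Al makes up 26.982/263.669 = 0.1023 of the mass, i.e. 10.23%.

10.23 wt%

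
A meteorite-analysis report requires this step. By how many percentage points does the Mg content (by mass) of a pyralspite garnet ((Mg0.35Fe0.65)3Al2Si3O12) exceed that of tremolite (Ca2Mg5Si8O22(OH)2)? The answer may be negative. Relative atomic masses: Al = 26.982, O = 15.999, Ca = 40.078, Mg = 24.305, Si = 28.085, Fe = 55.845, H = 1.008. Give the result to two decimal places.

-9.47 percentage points

Mg in (Mg0.35Fe0.65)3Al2Si3O12: molar mass 464.625 g/mol; 1.05×24.305 = 25.520 g → 5.49 wt%.
Mg in Ca2Mg5Si8O22(OH)2: molar mass 812.353 g/mol; 5×24.305 = 121.525 g → 14.96 wt%.
Difference = 5.49 − 14.96 = -9.47 percentage points.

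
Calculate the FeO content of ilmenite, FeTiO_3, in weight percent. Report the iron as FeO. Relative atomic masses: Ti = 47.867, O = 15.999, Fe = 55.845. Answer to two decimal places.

47.36 wt%

Formula mass = 151.709 g/mol.
1 Fe → 1.0000 mol FeO per formula unit; M(FeO) = 71.844, so FeO mass = 71.844 g.
71.844/151.709 × 100 = 47.36 wt%.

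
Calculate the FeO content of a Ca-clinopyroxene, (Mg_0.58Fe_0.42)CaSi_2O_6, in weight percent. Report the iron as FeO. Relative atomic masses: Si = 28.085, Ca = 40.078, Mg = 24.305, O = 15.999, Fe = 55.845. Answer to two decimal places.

13.13 wt%

Molar mass of (Mg_0.58Fe_0.42)CaSi_2O_6 = 0.58*24.305 + 0.42*55.845 + 1*40.078 + 2*28.085 + 6*15.999 = 229.794 g/mol.
Each formula unit contains 0.42 Fe, equivalent to 0.42/1 = 0.4200 mol FeO.
M(FeO) = 1×55.845 + 1×15.999 = 71.844 g/mol.
Mass of FeO per formula unit = 0.4200 × 71.844 = 30.174 g.
FeO wt% = 30.174 / 229.794 × 100 = 13.13%.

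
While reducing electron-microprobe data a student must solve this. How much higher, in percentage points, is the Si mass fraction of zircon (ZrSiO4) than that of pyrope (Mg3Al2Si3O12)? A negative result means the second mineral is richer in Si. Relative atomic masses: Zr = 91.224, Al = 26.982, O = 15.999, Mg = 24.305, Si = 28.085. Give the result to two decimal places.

-5.58 percentage points

M(ZrSiO4) = 183.305 g/mol, so wt% Si = 28.085/183.305 × 100 = 15.32%.
M(Mg3Al2Si3O12) = 403.122 g/mol, so wt% Si = 84.255/403.122 × 100 = 20.90%.
15.32 − 20.90 = -5.58 pp.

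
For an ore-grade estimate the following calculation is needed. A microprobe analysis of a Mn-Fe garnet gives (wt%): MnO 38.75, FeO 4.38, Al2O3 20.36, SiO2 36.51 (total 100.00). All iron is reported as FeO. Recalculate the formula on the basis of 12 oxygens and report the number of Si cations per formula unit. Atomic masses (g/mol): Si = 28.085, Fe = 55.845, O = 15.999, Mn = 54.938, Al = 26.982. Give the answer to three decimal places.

3.011 Si apfu

MnO (M=70.937): mol = 0.54626; Mn = 0.54626, O = 0.54626.
FeO (M=71.844): mol = 0.06097; Fe = 0.06097, O = 0.06097.
Al2O3 (M=101.961): mol = 0.19968; Al = 0.39936, O = 0.59904.
SiO2 (M=60.083): mol = 0.60766; Si = 0.60766, O = 1.21532.
ΣO = 2.42159; factor = 12/ΣO = 4.95542.
Si apfu = 0.60766 × 4.95542 = 3.011.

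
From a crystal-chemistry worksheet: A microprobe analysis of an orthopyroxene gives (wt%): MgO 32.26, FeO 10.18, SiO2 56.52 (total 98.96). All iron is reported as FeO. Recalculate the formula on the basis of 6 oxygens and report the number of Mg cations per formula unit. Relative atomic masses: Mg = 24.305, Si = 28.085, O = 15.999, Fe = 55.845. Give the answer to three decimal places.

1.701 Mg apfu

32.26 wt% MgO ÷ 40.304 g/mol = 0.80042 mol, giving 0.80042 Mg and 0.80042 O.
10.18 wt% FeO ÷ 71.844 g/mol = 0.14170 mol, giving 0.14170 Fe and 0.14170 O.
56.52 wt% SiO2 ÷ 60.083 g/mol = 0.94070 mol, giving 0.94070 Si and 1.88140 O.
Oxygen sums to 2.82352; scaling by 6/2.82352 = 2.12501 puts the formula on 6 O.
Mg: 0.80042 × 2.12501 = 1.701 atoms per formula unit.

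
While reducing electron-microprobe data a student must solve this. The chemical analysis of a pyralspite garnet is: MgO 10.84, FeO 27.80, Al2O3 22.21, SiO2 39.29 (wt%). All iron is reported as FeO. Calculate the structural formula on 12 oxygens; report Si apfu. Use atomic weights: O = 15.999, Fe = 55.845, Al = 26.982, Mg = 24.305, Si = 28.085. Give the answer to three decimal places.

10.84 wt% MgO ÷ 40.304 g/mol = 0.26896 mol, giving 0.26896 Mg and 0.26896 O.
27.80 wt% FeO ÷ 71.844 g/mol = 0.38695 mol, giving 0.38695 Fe and 0.38695 O.
22.21 wt% Al2O3 ÷ 101.961 g/mol = 0.21783 mol, giving 0.43566 Al and 0.65349 O.
39.29 wt% SiO2 ÷ 60.083 g/mol = 0.65393 mol, giving 0.65393 Si and 1.30786 O.
Oxygen sums to 2.61726; scaling by 12/2.61726 = 4.58495 puts the formula on 12 O.
Si: 0.65393 × 4.58495 = 2.998 atoms per formula unit.

2.998 Si apfu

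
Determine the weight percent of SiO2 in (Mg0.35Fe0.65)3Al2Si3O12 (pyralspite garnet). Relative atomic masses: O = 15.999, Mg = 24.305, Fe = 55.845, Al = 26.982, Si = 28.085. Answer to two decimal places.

M((Mg0.35Fe0.65)3Al2Si3O12) = 464.625 g/mol; M(SiO2) = 60.083 g/mol.
Moles SiO2 per formula unit = 3 Si ÷ 1 = 3.0000.
SiO2 fraction = (3.0000 × 60.083) / 464.625 = 180.249/464.625 = 0.3879.

38.79 wt%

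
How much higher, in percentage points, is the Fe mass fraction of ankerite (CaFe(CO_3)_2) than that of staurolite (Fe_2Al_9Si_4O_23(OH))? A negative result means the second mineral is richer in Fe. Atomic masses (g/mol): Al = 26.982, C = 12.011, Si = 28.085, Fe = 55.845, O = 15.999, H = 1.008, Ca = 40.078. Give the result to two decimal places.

Fe in CaFe(CO_3)_2: molar mass 215.939 g/mol; 1×55.845 = 55.845 g → 25.86 wt%.
Fe in Fe_2Al_9Si_4O_23(OH): molar mass 851.852 g/mol; 2×55.845 = 111.690 g → 13.11 wt%.
Difference = 25.86 − 13.11 = 12.75 percentage points.

12.75 percentage points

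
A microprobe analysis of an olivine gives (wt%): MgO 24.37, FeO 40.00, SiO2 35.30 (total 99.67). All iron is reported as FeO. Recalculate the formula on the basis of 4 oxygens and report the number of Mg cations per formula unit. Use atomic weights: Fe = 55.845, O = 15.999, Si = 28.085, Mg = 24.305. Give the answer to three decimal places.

MgO (M=40.304): mol = 0.60465; Mg = 0.60465, O = 0.60465.
FeO (M=71.844): mol = 0.55676; Fe = 0.55676, O = 0.55676.
SiO2 (M=60.083): mol = 0.58752; Si = 0.58752, O = 1.17504.
ΣO = 2.33645; factor = 4/ΣO = 1.71200.
Mg apfu = 0.60465 × 1.71200 = 1.035.

1.035 Mg apfu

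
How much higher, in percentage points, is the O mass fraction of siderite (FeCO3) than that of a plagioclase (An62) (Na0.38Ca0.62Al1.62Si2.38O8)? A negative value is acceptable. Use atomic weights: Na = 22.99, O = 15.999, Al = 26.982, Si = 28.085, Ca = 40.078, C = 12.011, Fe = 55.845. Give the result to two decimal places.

-5.60 percentage points

M(FeCO3) = 115.853 g/mol, so wt% O = 47.997/115.853 × 100 = 41.43%.
M(Na0.38Ca0.62Al1.62Si2.38O8) = 272.130 g/mol, so wt% O = 127.992/272.130 × 100 = 47.03%.
41.43 − 47.03 = -5.60 pp.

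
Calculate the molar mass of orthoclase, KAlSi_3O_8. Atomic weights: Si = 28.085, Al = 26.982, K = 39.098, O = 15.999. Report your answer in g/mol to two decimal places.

The formula mass is the sum 1×39.098 + 1×26.982 + 3×28.085 + 8×15.999.

278.33 g/mol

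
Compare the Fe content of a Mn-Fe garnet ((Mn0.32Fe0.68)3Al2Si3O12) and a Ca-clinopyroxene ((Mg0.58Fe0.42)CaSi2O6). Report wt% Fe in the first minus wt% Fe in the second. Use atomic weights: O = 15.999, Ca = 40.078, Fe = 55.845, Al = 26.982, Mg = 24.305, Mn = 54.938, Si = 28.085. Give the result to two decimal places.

12.72 percentage points

Fe in (Mn0.32Fe0.68)3Al2Si3O12: molar mass 496.871 g/mol; 2.04×55.845 = 113.924 g → 22.93 wt%.
Fe in (Mg0.58Fe0.42)CaSi2O6: molar mass 229.794 g/mol; 0.42×55.845 = 23.455 g → 10.21 wt%.
Difference = 22.93 − 10.21 = 12.72 percentage points.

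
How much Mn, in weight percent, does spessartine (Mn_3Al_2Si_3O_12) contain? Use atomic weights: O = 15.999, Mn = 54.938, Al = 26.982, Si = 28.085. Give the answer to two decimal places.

Molar mass of Mn_3Al_2Si_3O_12: 3×54.938 + 2×26.982 + 3×28.085 + 12×15.999 = 495.021 g/mol.
Mass of Mn per formula unit: 3 × 54.938 = 164.814 g.
Weight fraction Mn = 164.814 / 495.021 = 0.3329.

33.29 weight percent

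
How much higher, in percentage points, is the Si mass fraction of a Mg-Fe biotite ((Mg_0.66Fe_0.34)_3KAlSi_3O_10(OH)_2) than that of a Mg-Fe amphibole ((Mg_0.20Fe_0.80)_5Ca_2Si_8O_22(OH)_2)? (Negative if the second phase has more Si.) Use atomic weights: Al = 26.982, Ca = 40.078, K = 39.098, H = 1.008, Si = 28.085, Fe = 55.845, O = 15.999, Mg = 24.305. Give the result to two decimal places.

-5.19 percentage points

M((Mg_0.66Fe_0.34)_3KAlSi_3O_10(OH)_2) = 449.425 g/mol, so wt% Si = 84.255/449.425 × 100 = 18.75%.
M((Mg_0.20Fe_0.80)_5Ca_2Si_8O_22(OH)_2) = 938.513 g/mol, so wt% Si = 224.680/938.513 × 100 = 23.94%.
18.75 − 23.94 = -5.19 pp.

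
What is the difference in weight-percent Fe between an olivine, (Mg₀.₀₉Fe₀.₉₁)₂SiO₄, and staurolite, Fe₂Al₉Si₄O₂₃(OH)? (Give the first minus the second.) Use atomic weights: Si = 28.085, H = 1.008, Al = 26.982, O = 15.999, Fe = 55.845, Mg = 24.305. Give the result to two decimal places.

Fe in (Mg₀.₀₉Fe₀.₉₁)₂SiO₄: molar mass 198.094 g/mol; 1.82×55.845 = 101.638 g → 51.31 wt%.
Fe in Fe₂Al₉Si₄O₂₃(OH): molar mass 851.852 g/mol; 2×55.845 = 111.690 g → 13.11 wt%.
Difference = 51.31 − 13.11 = 38.20 percentage points.

38.20 percentage points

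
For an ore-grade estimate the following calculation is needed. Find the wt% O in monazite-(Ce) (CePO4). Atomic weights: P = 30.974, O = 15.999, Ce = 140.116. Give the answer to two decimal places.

27.22 weight percent

M(CePO4) = 235.086 g/mol.
O contributes 4 × 15.999 = 63.996 g per mole.
63.996/235.086 = 0.2722 → 27.22%.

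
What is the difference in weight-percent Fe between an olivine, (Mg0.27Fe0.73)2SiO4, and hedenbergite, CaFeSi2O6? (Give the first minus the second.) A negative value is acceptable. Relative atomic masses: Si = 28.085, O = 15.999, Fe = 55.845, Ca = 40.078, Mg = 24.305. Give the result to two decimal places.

Fe in (Mg0.27Fe0.73)2SiO4: molar mass 186.739 g/mol; 1.46×55.845 = 81.534 g → 43.66 wt%.
Fe in CaFeSi2O6: molar mass 248.087 g/mol; 1×55.845 = 55.845 g → 22.51 wt%.
Difference = 43.66 − 22.51 = 21.15 percentage points.

21.15 percentage points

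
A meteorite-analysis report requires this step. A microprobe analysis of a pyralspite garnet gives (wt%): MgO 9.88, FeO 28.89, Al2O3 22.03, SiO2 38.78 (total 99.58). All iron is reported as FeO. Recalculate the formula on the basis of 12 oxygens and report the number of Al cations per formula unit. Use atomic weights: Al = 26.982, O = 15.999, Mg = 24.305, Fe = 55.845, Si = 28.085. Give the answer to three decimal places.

9.88 wt% MgO ÷ 40.304 g/mol = 0.24514 mol, giving 0.24514 Mg and 0.24514 O.
28.89 wt% FeO ÷ 71.844 g/mol = 0.40212 mol, giving 0.40212 Fe and 0.40212 O.
22.03 wt% Al2O3 ÷ 101.961 g/mol = 0.21606 mol, giving 0.43212 Al and 0.64818 O.
38.78 wt% SiO2 ÷ 60.083 g/mol = 0.64544 mol, giving 0.64544 Si and 1.29088 O.
Oxygen sums to 2.58632; scaling by 12/2.58632 = 4.63980 puts the formula on 12 O.
Al: 0.43212 × 4.63980 = 2.005 atoms per formula unit.

2.005 Al apfu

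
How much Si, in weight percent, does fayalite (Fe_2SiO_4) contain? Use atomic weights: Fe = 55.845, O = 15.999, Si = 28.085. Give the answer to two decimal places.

M(Fe_2SiO_4) = 203.771 g/mol.
Si contributes 1 × 28.085 = 28.085 g per mole.
28.085/203.771 = 0.1378 → 13.78%.

13.78 weight percent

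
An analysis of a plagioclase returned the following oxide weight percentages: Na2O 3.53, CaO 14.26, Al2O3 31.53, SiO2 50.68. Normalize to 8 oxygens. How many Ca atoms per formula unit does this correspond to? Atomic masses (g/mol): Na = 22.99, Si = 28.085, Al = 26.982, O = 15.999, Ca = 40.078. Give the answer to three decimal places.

0.695 Ca apfu

3.53 wt% Na2O ÷ 61.979 g/mol = 0.05695 mol, giving 0.11390 Na and 0.05695 O.
14.26 wt% CaO ÷ 56.077 g/mol = 0.25429 mol, giving 0.25429 Ca and 0.25429 O.
31.53 wt% Al2O3 ÷ 101.961 g/mol = 0.30924 mol, giving 0.61848 Al and 0.92772 O.
50.68 wt% SiO2 ÷ 60.083 g/mol = 0.84350 mol, giving 0.84350 Si and 1.68700 O.
Oxygen sums to 2.92596; scaling by 8/2.92596 = 2.73415 puts the formula on 8 O.
Ca: 0.25429 × 2.73415 = 0.695 atoms per formula unit.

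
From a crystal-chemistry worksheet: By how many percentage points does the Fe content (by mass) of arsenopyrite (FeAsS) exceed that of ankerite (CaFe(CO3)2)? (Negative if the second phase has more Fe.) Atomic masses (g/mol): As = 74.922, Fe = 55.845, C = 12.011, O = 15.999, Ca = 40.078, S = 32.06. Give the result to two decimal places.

8.44 percentage points

M(FeAsS) = 162.827 g/mol, so wt% Fe = 55.845/162.827 × 100 = 34.30%.
M(CaFe(CO3)2) = 215.939 g/mol, so wt% Fe = 55.845/215.939 × 100 = 25.86%.
34.30 − 25.86 = 8.44 pp.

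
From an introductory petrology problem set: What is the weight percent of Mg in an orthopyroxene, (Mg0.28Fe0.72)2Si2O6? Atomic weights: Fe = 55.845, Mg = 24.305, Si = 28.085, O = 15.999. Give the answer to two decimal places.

Formula mass = 0.56*24.305 + 1.44*55.845 + 2*28.085 + 6*15.999 = 246.192 g/mol, of which 13.611 g is Mg.
So Mg makes up 13.611/246.192 = 0.0553 of the mass, i.e. 5.53%.

5.53 mass %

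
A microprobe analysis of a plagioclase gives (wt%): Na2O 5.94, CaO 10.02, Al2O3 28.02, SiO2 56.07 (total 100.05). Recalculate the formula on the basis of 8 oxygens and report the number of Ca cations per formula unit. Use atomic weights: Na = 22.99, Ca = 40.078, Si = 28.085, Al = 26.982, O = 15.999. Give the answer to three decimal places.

0.482 Ca apfu

5.94 wt% Na2O ÷ 61.979 g/mol = 0.09584 mol, giving 0.19168 Na and 0.09584 O.
10.02 wt% CaO ÷ 56.077 g/mol = 0.17868 mol, giving 0.17868 Ca and 0.17868 O.
28.02 wt% Al2O3 ÷ 101.961 g/mol = 0.27481 mol, giving 0.54962 Al and 0.82443 O.
56.07 wt% SiO2 ÷ 60.083 g/mol = 0.93321 mol, giving 0.93321 Si and 1.86642 O.
Oxygen sums to 2.96537; scaling by 8/2.96537 = 2.69781 puts the formula on 8 O.
Ca: 0.17868 × 2.69781 = 0.482 atoms per formula unit.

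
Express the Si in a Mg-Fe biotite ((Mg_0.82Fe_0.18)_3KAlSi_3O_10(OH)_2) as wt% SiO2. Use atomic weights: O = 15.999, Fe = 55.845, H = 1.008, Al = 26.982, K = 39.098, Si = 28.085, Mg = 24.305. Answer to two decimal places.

Molar mass of (Mg_0.82Fe_0.18)_3KAlSi_3O_10(OH)_2 = 2.46×24.305 + 0.54×55.845 + 1×39.098 + 1×26.982 + 3×28.085 + 12×15.999 + 2×1.008 = 434.286 g/mol.
Each formula unit contains 3 Si, equivalent to 3/1 = 3.0000 mol SiO2.
M(SiO2) = 1×28.085 + 2×15.999 = 60.083 g/mol.
Mass of SiO2 per formula unit = 3.0000 × 60.083 = 180.249 g.
SiO2 wt% = 180.249 / 434.286 × 100 = 41.50%.

41.50 wt%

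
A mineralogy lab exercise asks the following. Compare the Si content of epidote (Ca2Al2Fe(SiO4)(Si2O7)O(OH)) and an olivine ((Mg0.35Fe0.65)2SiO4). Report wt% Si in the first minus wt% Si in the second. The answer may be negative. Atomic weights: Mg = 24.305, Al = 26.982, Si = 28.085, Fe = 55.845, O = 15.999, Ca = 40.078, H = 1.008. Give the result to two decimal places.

First mineral: 84.255 g Si in 483.215 g formula = 17.44 wt% Si.
Second mineral: 28.085 g Si in 181.693 g formula = 15.46 wt% Si.
17.44% − 15.46% gives a difference of 1.98 percentage points.

1.98 percentage points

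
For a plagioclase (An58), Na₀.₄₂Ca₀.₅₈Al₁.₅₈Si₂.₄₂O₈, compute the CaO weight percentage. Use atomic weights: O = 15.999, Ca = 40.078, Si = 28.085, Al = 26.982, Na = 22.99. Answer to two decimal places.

11.98 wt%

Molar mass of Na₀.₄₂Ca₀.₅₈Al₁.₅₈Si₂.₄₂O₈ = 0.42·22.99 + 0.58·40.078 + 1.58·26.982 + 2.42·28.085 + 8·15.999 = 271.490 g/mol.
Each formula unit contains 0.58 Ca, equivalent to 0.58/1 = 0.5800 mol CaO.
M(CaO) = 1×40.078 + 1×15.999 = 56.077 g/mol.
Mass of CaO per formula unit = 0.5800 × 56.077 = 32.525 g.
CaO wt% = 32.525 / 271.490 × 100 = 11.98%.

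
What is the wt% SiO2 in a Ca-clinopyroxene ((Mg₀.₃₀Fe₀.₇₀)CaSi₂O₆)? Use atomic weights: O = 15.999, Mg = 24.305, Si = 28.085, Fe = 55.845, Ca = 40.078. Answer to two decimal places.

Molar mass of (Mg₀.₃₀Fe₀.₇₀)CaSi₂O₆ = 0.30*24.305 + 0.70*55.845 + 1*40.078 + 2*28.085 + 6*15.999 = 238.625 g/mol.
Each formula unit contains 2 Si, equivalent to 2/1 = 2.0000 mol SiO2.
M(SiO2) = 1×28.085 + 2×15.999 = 60.083 g/mol.
Mass of SiO2 per formula unit = 2.0000 × 60.083 = 120.166 g.
SiO2 wt% = 120.166 / 238.625 × 100 = 50.36%.

50.36 wt%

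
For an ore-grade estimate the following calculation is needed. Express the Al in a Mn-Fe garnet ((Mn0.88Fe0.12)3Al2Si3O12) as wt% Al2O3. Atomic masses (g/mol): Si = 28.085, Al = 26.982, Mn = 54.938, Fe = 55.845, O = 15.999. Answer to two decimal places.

Molar mass of (Mn0.88Fe0.12)3Al2Si3O12 = 2.64*54.938 + 0.36*55.845 + 2*26.982 + 3*28.085 + 12*15.999 = 495.348 g/mol.
Each formula unit contains 2 Al, equivalent to 2/2 = 1.0000 mol Al2O3.
M(Al2O3) = 2×26.982 + 3×15.999 = 101.961 g/mol.
Mass of Al2O3 per formula unit = 1.0000 × 101.961 = 101.961 g.
Al2O3 wt% = 101.961 / 495.348 × 100 = 20.58%.

20.58 wt%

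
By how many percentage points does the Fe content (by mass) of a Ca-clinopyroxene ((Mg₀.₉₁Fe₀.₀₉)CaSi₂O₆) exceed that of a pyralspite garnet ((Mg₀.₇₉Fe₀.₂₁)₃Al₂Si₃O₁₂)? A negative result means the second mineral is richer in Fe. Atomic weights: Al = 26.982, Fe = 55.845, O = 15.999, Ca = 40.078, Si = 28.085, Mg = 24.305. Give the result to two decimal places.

-6.03 percentage points

Fe in (Mg₀.₉₁Fe₀.₀₉)CaSi₂O₆: molar mass 219.386 g/mol; 0.09×55.845 = 5.026 g → 2.29 wt%.
Fe in (Mg₀.₇₉Fe₀.₂₁)₃Al₂Si₃O₁₂: molar mass 422.992 g/mol; 0.63×55.845 = 35.182 g → 8.32 wt%.
Difference = 2.29 − 8.32 = -6.03 percentage points.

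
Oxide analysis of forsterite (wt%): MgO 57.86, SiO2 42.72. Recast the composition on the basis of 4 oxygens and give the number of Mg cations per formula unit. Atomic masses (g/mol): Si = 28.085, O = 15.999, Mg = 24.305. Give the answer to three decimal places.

57.86 wt% MgO ÷ 40.304 g/mol = 1.43559 mol, giving 1.43559 Mg and 1.43559 O.
42.72 wt% SiO2 ÷ 60.083 g/mol = 0.71102 mol, giving 0.71102 Si and 1.42204 O.
Oxygen sums to 2.85763; scaling by 4/2.85763 = 1.39976 puts the formula on 4 O.
Mg: 1.43559 × 1.39976 = 2.009 atoms per formula unit.

2.009 Mg apfu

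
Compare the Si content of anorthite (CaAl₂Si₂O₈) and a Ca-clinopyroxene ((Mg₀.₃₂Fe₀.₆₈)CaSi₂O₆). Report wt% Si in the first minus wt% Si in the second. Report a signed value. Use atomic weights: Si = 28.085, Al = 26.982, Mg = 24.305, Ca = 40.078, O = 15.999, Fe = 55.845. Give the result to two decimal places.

First mineral: 56.170 g Si in 278.204 g formula = 20.19 wt% Si.
Second mineral: 56.170 g Si in 237.994 g formula = 23.60 wt% Si.
20.19% − 23.60% gives a difference of -3.41 percentage points.

-3.41 percentage points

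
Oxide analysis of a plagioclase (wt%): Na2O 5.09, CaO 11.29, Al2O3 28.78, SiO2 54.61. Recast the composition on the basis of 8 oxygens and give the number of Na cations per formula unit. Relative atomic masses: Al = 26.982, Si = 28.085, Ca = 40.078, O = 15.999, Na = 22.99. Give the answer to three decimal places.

0.446 Na apfu

5.09 wt% Na2O ÷ 61.979 g/mol = 0.08212 mol, giving 0.16424 Na and 0.08212 O.
11.29 wt% CaO ÷ 56.077 g/mol = 0.20133 mol, giving 0.20133 Ca and 0.20133 O.
28.78 wt% Al2O3 ÷ 101.961 g/mol = 0.28226 mol, giving 0.56452 Al and 0.84678 O.
54.61 wt% SiO2 ÷ 60.083 g/mol = 0.90891 mol, giving 0.90891 Si and 1.81782 O.
Oxygen sums to 2.94805; scaling by 8/2.94805 = 2.71366 puts the formula on 8 O.
Na: 0.16424 × 2.71366 = 0.446 atoms per formula unit.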